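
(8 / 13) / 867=8 / 11271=0.00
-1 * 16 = -16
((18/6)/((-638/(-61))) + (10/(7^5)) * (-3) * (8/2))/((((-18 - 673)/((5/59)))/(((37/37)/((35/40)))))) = -59982420/1530061833839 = -0.00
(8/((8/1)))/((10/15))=3/2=1.50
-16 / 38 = -8 / 19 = -0.42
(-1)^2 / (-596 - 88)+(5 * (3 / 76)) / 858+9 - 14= -978361 / 195624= -5.00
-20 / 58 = -10 / 29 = -0.34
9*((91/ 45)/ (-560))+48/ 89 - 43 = -1512757/ 35600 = -42.49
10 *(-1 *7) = -70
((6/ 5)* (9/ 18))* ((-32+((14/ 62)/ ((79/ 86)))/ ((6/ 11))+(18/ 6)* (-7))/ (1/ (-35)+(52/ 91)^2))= -105.82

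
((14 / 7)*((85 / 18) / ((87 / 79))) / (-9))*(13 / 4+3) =-167875 / 28188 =-5.96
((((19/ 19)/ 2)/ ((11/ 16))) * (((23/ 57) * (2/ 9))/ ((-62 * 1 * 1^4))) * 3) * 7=-1288/ 58311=-0.02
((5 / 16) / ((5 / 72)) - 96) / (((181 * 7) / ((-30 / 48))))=915 / 20272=0.05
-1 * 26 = -26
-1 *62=-62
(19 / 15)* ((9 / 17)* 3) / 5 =0.40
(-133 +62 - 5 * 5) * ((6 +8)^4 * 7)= -25815552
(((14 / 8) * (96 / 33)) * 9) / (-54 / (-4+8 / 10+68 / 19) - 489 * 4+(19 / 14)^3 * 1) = -1382976 / 63265675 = -0.02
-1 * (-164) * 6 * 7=6888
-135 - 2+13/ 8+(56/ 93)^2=-9341779/ 69192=-135.01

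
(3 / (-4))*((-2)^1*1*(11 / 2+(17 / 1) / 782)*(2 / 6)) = 127 / 46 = 2.76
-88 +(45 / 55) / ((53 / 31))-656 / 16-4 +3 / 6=-153937 / 1166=-132.02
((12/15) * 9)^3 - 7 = 366.25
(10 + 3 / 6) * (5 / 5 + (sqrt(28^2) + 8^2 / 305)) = 187089 / 610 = 306.70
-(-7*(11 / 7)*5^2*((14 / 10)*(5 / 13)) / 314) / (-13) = -1925 / 53066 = -0.04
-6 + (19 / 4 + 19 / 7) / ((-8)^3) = -86225 / 14336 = -6.01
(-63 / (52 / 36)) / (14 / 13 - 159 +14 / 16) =4536 / 16333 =0.28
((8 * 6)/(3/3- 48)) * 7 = -336/47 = -7.15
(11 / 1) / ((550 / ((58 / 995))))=29 / 24875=0.00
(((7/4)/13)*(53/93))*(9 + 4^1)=371/372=1.00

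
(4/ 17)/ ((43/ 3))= 12/ 731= 0.02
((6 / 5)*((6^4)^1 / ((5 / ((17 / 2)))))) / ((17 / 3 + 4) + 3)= 99144 / 475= 208.72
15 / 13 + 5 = 80 / 13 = 6.15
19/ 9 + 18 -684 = -663.89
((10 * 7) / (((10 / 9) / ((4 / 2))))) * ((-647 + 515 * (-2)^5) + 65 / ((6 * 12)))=-8631553 / 4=-2157888.25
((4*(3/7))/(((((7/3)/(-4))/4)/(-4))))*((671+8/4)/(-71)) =-1550592/3479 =-445.70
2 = 2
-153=-153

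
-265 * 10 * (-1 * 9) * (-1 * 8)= -190800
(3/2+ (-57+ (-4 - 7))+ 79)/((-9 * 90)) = -0.02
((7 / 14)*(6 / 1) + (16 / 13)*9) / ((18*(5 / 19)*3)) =1159 / 1170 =0.99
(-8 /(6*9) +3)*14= 1078 /27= 39.93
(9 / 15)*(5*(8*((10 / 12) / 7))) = 2.86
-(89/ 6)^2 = -7921/ 36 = -220.03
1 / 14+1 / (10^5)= 50007 / 700000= 0.07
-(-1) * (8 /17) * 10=80 /17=4.71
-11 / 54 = -0.20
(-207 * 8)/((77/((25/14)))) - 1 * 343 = -205577/539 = -381.40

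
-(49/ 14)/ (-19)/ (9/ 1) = 7/ 342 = 0.02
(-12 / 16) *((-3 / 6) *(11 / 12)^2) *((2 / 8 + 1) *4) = 1.58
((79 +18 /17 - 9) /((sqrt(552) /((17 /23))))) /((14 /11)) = 1661 * sqrt(138) /11109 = 1.76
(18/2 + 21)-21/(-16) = 501/16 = 31.31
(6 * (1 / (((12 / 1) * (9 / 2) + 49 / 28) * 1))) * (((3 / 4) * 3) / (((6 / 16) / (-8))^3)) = -524288 / 223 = -2351.07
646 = 646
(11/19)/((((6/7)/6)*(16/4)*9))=77/684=0.11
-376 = -376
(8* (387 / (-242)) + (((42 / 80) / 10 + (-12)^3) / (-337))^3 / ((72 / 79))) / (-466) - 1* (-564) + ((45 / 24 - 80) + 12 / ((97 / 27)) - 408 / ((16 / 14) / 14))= -483270314807981861617074733 / 107177268589478912000000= -4509.07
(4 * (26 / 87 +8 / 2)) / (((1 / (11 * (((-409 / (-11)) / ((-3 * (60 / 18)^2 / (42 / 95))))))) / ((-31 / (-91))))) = -31.78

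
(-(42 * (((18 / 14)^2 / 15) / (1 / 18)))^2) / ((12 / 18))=-12754584 / 1225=-10411.91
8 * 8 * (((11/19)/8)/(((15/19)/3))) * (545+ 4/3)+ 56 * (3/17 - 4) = 2397344/255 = 9401.35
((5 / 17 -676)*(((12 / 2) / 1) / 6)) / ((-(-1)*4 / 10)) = -57435 / 34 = -1689.26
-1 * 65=-65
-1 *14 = -14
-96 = -96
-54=-54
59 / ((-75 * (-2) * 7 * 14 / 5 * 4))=59 / 11760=0.01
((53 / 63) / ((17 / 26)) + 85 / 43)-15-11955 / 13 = -557590193 / 598689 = -931.35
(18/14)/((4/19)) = 171/28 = 6.11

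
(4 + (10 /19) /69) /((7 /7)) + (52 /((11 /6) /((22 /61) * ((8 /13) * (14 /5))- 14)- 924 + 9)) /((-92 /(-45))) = 303939893030 /76369985841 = 3.98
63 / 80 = 0.79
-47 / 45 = -1.04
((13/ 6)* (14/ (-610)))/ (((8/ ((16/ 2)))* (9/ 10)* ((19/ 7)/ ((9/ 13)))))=-49/ 3477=-0.01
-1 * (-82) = 82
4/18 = 2/9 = 0.22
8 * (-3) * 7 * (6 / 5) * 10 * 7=-14112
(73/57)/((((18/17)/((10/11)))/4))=24820/5643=4.40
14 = 14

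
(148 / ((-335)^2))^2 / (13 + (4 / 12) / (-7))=28749 / 214105660625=0.00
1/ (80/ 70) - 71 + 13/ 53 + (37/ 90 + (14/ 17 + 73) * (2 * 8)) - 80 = 334644763/ 324360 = 1031.71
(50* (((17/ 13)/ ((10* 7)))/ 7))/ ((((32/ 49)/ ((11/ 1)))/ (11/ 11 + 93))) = 43945/ 208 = 211.27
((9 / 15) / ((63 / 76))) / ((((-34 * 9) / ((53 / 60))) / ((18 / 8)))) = -0.00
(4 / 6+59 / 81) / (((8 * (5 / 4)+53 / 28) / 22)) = 69608 / 26973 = 2.58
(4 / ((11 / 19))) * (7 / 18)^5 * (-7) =-2235331 / 5196312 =-0.43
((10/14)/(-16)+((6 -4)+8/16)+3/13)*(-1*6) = -11733/728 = -16.12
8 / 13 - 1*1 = -5 / 13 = -0.38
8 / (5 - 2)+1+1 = 14 / 3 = 4.67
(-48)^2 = 2304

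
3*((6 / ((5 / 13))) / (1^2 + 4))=9.36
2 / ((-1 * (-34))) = 1 / 17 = 0.06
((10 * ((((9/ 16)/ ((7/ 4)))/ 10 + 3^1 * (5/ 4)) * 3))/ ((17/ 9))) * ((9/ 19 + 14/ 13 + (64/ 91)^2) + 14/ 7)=18198672489/ 74893364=242.99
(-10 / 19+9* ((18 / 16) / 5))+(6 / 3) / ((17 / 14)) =40643 / 12920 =3.15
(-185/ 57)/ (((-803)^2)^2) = -185/ 23699382849417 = -0.00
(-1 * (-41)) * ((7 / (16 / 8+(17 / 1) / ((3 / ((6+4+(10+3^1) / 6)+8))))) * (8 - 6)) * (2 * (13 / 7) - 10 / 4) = 12546 / 2093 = 5.99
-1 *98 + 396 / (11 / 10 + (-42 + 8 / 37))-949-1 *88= -17231675 / 15053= -1144.73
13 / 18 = 0.72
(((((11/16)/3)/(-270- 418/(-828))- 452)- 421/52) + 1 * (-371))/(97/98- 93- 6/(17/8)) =472533346369/53919219068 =8.76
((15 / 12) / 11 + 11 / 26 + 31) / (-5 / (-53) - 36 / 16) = -14.63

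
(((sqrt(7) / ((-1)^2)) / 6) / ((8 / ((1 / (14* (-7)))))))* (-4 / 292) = sqrt(7) / 343392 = 0.00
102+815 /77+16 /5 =44577 /385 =115.78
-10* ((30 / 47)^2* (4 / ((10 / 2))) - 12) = 257880 / 2209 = 116.74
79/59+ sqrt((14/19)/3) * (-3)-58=-3343/59-sqrt(798)/19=-58.15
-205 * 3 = -615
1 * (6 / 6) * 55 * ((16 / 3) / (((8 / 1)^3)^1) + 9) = 47575 / 96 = 495.57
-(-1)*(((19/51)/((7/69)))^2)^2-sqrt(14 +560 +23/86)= 36469158961/200533921-sqrt(4247282)/86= 157.90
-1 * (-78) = 78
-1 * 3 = -3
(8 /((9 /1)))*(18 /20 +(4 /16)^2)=77 /90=0.86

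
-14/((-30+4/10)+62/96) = 3360/6949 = 0.48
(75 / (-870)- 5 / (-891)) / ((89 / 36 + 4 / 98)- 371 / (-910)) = -26531050 / 961472061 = -0.03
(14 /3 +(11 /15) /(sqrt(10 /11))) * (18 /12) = 11 * sqrt(110) /100 +7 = 8.15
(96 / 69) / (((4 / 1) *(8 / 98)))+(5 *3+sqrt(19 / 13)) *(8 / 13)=8 *sqrt(247) / 169+4034 / 299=14.24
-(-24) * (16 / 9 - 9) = -520 / 3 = -173.33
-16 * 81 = -1296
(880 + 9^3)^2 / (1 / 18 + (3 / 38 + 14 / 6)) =442698651 / 422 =1049048.94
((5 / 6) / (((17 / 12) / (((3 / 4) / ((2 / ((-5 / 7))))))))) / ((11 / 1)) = -75 / 5236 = -0.01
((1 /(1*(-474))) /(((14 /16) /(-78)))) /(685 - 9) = 2 /7189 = 0.00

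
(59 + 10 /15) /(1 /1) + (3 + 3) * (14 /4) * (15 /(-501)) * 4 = 28633 /501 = 57.15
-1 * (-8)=8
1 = 1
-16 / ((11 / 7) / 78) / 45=-2912 / 165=-17.65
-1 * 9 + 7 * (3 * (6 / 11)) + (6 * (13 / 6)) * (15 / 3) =742 / 11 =67.45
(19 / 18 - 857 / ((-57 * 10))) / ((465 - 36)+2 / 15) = 2188 / 366909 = 0.01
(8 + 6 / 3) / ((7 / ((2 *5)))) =100 / 7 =14.29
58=58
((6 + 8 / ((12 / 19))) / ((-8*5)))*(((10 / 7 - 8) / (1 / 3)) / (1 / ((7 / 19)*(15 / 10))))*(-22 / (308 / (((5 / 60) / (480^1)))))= -23 / 364800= -0.00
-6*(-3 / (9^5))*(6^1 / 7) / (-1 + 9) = 1 / 30618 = 0.00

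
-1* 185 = -185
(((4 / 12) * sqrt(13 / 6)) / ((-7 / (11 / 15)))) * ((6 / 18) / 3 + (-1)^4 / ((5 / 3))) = -176 * sqrt(78) / 42525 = -0.04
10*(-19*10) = -1900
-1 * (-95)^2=-9025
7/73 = 0.10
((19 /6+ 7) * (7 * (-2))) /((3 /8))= -3416 /9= -379.56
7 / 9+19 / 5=206 / 45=4.58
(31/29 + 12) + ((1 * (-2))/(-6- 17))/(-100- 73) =1507983/115391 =13.07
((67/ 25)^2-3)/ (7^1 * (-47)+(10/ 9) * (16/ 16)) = -23526/ 1844375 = -0.01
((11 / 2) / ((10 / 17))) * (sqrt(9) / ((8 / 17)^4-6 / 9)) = -140565843 / 3095080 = -45.42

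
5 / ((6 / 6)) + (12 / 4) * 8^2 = 197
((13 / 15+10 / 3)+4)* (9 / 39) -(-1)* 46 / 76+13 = 15.50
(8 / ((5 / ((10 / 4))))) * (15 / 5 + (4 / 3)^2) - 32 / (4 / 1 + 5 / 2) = 1660 / 117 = 14.19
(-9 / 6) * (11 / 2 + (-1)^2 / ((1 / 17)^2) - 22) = -1635 / 4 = -408.75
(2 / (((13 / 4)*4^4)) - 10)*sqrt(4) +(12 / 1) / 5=-18299 / 1040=-17.60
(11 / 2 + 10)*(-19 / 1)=-589 / 2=-294.50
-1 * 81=-81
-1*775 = -775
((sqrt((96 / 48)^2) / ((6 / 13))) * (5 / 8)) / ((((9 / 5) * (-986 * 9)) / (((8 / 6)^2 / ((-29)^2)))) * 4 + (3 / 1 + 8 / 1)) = -325 / 3627033204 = -0.00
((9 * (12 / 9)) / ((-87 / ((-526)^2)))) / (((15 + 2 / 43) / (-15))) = 713824080 / 18763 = 38044.24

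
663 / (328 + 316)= 663 / 644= 1.03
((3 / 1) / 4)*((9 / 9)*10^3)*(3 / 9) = 250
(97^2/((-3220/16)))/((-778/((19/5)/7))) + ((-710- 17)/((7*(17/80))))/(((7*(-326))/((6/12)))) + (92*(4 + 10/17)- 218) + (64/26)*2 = 82587526594516/394814781725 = 209.18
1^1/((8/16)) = 2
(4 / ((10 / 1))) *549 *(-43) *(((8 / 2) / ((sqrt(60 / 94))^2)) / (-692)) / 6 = 123281 / 8650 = 14.25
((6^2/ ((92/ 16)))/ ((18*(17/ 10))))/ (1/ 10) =800/ 391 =2.05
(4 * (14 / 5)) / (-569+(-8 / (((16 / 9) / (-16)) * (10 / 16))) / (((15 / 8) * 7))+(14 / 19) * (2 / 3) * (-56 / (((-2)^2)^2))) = -0.02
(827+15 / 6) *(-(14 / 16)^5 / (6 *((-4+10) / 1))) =-9294271 / 786432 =-11.82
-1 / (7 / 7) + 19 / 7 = 12 / 7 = 1.71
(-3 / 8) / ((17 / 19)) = -57 / 136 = -0.42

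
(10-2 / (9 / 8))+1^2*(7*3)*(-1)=-115 / 9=-12.78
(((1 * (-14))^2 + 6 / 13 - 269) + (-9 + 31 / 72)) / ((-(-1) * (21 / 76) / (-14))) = 1442423 / 351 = 4109.47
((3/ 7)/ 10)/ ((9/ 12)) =2/ 35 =0.06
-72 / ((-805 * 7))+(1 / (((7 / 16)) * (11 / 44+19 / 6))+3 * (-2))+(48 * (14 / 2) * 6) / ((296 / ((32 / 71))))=-1364723406 / 606928945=-2.25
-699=-699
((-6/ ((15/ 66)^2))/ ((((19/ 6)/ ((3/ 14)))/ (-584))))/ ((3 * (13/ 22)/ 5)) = 111931776/ 8645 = 12947.57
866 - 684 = 182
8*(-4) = -32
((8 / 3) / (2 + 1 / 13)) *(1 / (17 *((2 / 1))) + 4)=7124 / 1377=5.17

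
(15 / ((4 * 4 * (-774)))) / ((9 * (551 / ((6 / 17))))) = -5 / 58000464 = -0.00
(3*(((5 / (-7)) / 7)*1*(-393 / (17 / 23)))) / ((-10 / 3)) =-81351 / 1666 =-48.83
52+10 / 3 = 166 / 3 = 55.33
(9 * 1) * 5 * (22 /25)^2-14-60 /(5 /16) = -21394 /125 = -171.15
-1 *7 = -7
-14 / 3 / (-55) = 14 / 165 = 0.08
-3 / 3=-1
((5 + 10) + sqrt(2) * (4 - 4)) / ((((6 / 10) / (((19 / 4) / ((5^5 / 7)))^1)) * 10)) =133 / 5000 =0.03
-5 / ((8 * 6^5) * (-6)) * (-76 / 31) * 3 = -95 / 964224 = -0.00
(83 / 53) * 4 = 332 / 53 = 6.26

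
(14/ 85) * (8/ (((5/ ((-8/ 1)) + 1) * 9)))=896/ 2295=0.39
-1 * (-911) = 911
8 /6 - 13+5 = -6.67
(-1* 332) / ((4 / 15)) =-1245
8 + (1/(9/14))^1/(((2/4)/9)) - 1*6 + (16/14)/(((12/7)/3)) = 32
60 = 60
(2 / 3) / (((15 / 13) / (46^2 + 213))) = 60554 / 45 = 1345.64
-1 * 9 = -9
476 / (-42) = -34 / 3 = -11.33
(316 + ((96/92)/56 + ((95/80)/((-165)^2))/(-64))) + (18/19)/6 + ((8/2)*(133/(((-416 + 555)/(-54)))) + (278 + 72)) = 5446881059082781/11853923558400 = 459.50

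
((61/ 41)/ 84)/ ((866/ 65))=3965/ 2982504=0.00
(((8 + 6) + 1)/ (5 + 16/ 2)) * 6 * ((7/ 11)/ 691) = 630/ 98813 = 0.01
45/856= 0.05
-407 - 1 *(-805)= 398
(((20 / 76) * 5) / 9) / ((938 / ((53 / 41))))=0.00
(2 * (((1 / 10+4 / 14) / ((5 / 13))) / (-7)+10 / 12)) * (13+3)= 22.08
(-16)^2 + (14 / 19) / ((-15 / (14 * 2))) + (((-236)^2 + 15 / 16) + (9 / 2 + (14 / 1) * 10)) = 255798043 / 4560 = 56096.06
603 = 603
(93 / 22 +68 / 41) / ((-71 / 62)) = -164579 / 32021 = -5.14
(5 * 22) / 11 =10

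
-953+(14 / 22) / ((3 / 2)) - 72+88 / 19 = -639505 / 627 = -1019.94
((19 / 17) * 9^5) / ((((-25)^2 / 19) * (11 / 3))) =63950067 / 116875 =547.17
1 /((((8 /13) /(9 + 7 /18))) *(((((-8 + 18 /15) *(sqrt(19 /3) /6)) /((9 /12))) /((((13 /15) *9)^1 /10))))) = -85683 *sqrt(57) /206720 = -3.13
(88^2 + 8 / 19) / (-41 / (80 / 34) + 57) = 5885760 / 30077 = 195.69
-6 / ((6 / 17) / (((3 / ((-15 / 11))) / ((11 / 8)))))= 136 / 5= 27.20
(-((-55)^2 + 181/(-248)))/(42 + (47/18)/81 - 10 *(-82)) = -546763851/155848532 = -3.51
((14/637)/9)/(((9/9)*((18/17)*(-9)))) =-0.00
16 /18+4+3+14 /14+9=161 /9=17.89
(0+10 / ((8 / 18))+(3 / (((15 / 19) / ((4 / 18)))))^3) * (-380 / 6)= -79997011 / 54675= -1463.14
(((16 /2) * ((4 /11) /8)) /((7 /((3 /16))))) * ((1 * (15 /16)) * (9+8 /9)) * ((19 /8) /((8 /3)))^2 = 1445805 /20185088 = 0.07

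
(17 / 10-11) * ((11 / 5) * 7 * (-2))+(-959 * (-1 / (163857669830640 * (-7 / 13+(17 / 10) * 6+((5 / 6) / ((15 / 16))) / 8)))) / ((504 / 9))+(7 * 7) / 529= 631076783252206328133053 / 2202460461622736611200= 286.53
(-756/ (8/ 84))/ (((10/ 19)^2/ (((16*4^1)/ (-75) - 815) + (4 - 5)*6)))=29438971317/ 1250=23551177.05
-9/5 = -1.80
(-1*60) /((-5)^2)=-12 /5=-2.40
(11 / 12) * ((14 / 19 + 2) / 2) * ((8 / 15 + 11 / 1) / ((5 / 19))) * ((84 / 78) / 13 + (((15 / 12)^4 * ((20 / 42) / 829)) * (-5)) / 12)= 4.52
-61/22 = -2.77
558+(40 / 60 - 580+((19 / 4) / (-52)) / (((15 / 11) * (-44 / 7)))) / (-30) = 216145147 / 374400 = 577.31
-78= -78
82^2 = 6724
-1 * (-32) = 32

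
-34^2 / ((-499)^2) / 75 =-1156 / 18675075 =-0.00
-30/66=-5/11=-0.45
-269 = -269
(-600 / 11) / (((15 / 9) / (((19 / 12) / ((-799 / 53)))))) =30210 / 8789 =3.44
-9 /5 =-1.80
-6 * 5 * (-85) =2550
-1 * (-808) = 808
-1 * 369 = -369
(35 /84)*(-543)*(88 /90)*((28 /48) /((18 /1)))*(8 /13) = -13937 /3159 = -4.41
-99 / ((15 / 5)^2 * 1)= -11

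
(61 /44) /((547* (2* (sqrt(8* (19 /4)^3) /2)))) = 0.00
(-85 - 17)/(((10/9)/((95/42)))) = -2907/14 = -207.64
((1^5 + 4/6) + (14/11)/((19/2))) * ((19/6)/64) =1129/12672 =0.09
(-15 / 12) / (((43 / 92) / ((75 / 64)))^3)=-25664765625 / 1302642688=-19.70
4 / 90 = 2 / 45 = 0.04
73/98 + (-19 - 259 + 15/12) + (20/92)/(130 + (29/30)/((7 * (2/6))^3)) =-555123985791/2011293788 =-276.00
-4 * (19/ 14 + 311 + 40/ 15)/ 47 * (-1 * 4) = 105848/ 987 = 107.24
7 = 7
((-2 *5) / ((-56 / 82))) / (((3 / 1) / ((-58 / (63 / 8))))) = -47560 / 1323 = -35.95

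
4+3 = 7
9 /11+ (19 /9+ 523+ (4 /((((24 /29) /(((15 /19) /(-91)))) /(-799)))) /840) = 10083435059 /19171152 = 525.97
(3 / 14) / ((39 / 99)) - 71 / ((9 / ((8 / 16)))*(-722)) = 649763 / 1182636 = 0.55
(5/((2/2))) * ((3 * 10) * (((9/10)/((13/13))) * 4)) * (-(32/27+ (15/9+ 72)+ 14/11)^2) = -10223337620/3267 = -3129273.84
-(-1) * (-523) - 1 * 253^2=-64532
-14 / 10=-7 / 5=-1.40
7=7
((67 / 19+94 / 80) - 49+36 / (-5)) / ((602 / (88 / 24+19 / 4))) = -3953039 / 5490240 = -0.72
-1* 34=-34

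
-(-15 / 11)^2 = -225 / 121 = -1.86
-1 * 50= -50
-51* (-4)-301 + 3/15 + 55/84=-40381/420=-96.15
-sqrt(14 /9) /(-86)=sqrt(14) /258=0.01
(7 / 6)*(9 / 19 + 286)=38101 / 114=334.22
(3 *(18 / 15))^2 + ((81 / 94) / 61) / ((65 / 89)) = 12.98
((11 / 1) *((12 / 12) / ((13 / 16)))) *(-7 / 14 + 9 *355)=562232 / 13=43248.62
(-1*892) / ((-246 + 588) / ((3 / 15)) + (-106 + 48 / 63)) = -4683 / 8425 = -0.56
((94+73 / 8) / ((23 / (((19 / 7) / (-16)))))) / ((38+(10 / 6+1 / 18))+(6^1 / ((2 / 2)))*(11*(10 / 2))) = -2565 / 1246784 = -0.00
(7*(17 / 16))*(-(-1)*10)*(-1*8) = -595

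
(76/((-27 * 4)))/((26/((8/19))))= -4/351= -0.01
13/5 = 2.60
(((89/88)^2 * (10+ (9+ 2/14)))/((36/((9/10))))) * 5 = 530707/216832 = 2.45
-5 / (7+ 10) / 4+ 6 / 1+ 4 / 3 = 1481 / 204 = 7.26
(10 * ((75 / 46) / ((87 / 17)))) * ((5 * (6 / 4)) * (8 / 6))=31.86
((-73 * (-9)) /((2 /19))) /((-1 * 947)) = -6.59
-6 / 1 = -6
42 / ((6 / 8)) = 56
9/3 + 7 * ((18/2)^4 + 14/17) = 45935.76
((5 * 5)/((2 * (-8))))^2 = 625/256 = 2.44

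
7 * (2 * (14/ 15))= 196/ 15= 13.07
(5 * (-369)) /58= -1845 /58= -31.81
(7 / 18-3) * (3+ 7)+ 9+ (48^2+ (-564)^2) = 2883446 / 9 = 320382.89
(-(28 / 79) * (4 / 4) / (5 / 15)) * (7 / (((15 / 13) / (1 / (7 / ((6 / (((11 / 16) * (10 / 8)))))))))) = -139776 / 21725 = -6.43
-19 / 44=-0.43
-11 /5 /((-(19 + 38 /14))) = 77 /760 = 0.10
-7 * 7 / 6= -49 / 6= -8.17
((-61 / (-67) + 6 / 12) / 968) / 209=189 / 27109808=0.00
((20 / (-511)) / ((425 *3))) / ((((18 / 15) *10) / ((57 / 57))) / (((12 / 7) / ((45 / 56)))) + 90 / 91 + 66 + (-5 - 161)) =416 / 1265540775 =0.00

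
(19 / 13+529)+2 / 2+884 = 18401 / 13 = 1415.46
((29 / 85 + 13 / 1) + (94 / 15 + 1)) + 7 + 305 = 16963 / 51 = 332.61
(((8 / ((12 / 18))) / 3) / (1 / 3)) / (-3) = -4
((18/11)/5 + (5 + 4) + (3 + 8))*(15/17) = 3354/187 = 17.94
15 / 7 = 2.14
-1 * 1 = -1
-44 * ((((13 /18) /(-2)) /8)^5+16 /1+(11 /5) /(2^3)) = -1773560960411141 /2476694568960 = -716.10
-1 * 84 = -84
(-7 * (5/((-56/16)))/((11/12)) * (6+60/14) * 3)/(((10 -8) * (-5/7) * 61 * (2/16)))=-20736/671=-30.90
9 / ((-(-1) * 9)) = 1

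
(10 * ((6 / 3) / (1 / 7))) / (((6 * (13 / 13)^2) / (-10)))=-700 / 3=-233.33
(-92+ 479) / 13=387 / 13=29.77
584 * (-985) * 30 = -17257200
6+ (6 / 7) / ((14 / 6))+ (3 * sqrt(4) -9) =165 / 49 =3.37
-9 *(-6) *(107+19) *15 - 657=101403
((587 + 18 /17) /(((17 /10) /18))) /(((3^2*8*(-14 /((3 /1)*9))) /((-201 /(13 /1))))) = 2578.70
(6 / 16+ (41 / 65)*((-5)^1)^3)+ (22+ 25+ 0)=-3273 / 104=-31.47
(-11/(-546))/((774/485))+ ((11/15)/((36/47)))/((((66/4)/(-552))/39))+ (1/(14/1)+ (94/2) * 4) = -2242065307/2113020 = -1061.07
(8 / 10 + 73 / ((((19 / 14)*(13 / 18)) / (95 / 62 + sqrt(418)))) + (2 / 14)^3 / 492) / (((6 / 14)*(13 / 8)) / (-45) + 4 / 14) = 78154957774 / 183785329 + 15452640*sqrt(418) / 56069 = 6059.92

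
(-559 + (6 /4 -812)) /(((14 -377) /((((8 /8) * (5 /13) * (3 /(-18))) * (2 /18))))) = -415 /15444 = -0.03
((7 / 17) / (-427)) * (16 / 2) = -8 / 1037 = -0.01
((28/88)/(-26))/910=-0.00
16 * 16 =256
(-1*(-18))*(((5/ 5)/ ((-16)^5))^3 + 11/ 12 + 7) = 82145657203237847031/ 576460752303423488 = 142.50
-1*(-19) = 19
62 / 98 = 31 / 49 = 0.63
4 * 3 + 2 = 14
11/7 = 1.57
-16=-16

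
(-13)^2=169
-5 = -5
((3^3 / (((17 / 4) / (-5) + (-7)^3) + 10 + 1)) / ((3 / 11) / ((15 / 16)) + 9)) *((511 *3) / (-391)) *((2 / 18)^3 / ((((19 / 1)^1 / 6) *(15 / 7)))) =440 / 63584811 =0.00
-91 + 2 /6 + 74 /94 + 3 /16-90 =-405385 /2256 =-179.69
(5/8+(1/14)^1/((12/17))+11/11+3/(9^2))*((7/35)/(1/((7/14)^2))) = 1333/15120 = 0.09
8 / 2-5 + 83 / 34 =49 / 34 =1.44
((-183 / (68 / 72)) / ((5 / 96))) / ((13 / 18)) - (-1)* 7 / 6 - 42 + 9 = -34363247 / 6630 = -5182.99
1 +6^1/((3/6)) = 13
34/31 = 1.10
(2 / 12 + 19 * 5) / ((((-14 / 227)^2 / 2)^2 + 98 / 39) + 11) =19709830493743 / 2798621433526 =7.04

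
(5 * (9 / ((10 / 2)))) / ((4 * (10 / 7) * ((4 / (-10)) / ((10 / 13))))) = -315 / 104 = -3.03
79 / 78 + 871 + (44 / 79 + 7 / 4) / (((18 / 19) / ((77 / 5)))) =909.51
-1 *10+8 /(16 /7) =-13 /2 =-6.50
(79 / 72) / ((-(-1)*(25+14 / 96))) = 158 / 3621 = 0.04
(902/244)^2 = 203401/14884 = 13.67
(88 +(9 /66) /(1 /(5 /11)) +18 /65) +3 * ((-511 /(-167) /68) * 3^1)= 7926155273 /89314940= 88.74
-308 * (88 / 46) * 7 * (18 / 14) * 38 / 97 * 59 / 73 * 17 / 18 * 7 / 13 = -1807823248 / 2117219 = -853.87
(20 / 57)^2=0.12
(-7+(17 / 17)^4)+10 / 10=-5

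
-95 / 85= -19 / 17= -1.12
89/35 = 2.54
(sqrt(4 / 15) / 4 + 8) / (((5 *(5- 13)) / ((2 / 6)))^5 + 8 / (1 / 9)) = -0.00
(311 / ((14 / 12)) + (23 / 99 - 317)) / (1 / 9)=-34786 / 77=-451.77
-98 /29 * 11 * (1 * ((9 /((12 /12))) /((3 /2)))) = -6468 /29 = -223.03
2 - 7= -5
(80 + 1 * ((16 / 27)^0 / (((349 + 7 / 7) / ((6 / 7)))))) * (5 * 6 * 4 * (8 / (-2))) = -9408288 / 245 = -38401.18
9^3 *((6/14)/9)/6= 81/14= 5.79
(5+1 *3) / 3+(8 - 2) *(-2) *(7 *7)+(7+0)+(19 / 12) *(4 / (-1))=-1754 / 3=-584.67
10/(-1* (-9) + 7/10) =1.03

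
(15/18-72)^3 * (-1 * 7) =544981381/216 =2523061.95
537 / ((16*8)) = 537 / 128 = 4.20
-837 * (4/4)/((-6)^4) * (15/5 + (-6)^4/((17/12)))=-161231/272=-592.76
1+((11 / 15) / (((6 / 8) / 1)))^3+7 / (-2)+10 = 1537243 / 182250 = 8.43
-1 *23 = -23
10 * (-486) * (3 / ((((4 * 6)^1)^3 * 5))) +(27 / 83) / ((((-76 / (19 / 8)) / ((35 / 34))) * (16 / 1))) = -305721 / 1444864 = -0.21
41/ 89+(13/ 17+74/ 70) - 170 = -167.72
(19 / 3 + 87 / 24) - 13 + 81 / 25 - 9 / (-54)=73 / 200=0.36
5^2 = 25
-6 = -6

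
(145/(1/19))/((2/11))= 15152.50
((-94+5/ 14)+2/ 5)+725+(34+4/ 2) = 46743/ 70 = 667.76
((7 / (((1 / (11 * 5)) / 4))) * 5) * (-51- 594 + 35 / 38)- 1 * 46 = -94229624 / 19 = -4959453.89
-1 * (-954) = 954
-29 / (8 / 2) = -29 / 4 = -7.25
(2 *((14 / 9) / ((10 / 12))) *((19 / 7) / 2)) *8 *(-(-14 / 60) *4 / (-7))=-1216 / 225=-5.40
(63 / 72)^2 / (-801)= -49 / 51264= -0.00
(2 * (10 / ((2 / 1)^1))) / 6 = 5 / 3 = 1.67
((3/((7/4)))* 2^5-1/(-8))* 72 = 27711/7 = 3958.71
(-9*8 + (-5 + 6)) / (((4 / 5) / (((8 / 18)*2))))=-710 / 9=-78.89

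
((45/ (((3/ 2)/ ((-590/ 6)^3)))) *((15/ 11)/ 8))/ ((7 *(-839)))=827.89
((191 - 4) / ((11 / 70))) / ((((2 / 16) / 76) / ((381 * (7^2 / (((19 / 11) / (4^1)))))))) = 31280282880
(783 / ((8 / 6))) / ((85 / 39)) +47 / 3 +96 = 388733 / 1020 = 381.11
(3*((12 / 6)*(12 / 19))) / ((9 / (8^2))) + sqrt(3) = sqrt(3) + 512 / 19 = 28.68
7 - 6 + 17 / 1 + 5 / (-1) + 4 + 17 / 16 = 289 / 16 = 18.06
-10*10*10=-1000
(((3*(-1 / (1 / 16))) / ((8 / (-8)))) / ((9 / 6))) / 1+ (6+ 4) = 42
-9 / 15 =-3 / 5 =-0.60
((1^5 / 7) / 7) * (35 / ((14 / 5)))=25 / 98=0.26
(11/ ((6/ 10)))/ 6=55/ 18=3.06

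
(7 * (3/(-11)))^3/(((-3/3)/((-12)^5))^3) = -142684426802244354048/1331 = -107200921714683962.47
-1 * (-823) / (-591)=-823 / 591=-1.39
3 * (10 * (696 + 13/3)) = 21010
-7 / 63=-0.11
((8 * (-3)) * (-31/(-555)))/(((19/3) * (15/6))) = -1488/17575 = -0.08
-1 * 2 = -2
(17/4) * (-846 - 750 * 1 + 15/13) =-352461/52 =-6778.10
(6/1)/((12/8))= 4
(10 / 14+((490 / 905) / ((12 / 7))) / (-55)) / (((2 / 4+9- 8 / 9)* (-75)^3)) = -296249 / 1518915234375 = -0.00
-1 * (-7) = 7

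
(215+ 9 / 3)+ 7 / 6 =1315 / 6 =219.17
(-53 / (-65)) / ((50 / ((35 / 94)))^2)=2597 / 57434000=0.00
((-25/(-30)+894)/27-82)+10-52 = -14719/162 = -90.86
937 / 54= 17.35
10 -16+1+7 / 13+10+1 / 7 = 517 / 91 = 5.68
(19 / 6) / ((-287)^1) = -19 / 1722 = -0.01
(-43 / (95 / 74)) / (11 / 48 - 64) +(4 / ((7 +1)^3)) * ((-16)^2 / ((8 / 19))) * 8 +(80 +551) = 194694591 / 290795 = 669.53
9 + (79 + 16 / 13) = 1160 / 13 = 89.23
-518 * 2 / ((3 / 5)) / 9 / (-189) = 1.02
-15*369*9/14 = -49815/14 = -3558.21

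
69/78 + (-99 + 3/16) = -20369/208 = -97.93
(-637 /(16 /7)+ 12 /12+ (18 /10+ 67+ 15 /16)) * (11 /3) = -45749 /60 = -762.48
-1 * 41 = -41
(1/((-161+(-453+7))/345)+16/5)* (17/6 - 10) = -343441/18210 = -18.86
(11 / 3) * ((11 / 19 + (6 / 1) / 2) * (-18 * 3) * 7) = -94248 / 19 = -4960.42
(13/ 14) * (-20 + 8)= -78/ 7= -11.14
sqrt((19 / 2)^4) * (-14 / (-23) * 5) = 12635 / 46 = 274.67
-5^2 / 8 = -25 / 8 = -3.12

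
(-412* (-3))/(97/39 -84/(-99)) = 58916/159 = 370.54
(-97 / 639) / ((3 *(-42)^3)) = 97 / 142026696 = 0.00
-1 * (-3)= 3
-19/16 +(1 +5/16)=1/8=0.12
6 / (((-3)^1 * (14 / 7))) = -1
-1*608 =-608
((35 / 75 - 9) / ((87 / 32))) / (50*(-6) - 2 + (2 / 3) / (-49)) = 50176 / 4828065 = 0.01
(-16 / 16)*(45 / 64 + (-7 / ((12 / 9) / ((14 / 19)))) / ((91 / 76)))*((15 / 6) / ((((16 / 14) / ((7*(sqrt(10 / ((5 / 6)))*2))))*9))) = 171745*sqrt(3) / 9984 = 29.79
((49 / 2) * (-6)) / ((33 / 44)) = -196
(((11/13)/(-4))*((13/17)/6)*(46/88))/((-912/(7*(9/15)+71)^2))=50807/581400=0.09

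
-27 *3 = -81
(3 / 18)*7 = 7 / 6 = 1.17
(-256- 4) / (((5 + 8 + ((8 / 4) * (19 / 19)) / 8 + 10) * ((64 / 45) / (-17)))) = 133.67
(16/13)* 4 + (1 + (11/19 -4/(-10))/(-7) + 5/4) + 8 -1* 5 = 346949/34580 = 10.03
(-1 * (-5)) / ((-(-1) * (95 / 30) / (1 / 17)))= 30 / 323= 0.09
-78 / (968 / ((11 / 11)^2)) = -39 / 484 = -0.08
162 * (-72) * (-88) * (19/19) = 1026432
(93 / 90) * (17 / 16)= 527 / 480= 1.10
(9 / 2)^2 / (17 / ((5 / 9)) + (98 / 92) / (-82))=0.66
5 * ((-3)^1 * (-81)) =1215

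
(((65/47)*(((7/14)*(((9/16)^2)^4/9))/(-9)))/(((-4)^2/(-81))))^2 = 7829010297899028225/41726830242636185108217856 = 0.00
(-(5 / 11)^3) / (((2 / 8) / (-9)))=4500 / 1331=3.38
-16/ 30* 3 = -8/ 5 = -1.60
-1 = -1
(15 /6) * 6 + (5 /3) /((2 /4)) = 55 /3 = 18.33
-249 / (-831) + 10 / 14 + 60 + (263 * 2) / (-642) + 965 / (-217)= 1075649434 / 19294989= 55.75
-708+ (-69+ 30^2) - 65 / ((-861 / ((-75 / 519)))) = 18319594 / 148953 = 122.99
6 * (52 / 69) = 104 / 23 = 4.52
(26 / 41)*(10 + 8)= 468 / 41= 11.41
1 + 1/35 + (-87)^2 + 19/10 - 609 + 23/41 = 3997043/574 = 6963.49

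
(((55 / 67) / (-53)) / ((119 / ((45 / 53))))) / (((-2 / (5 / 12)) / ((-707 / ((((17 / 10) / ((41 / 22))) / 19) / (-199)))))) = 29357101875 / 435125336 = 67.47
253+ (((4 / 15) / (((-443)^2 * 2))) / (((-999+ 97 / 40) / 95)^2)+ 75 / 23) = 5514152818761827042 / 21517732410666189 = 256.26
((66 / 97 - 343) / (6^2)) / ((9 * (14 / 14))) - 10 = -347485 / 31428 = -11.06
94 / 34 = 47 / 17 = 2.76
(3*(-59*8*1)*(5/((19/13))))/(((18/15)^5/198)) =-131828125/342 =-385462.35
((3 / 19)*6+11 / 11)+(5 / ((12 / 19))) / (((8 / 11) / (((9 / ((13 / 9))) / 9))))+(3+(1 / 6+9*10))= 2434039 / 23712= 102.65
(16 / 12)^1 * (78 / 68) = 26 / 17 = 1.53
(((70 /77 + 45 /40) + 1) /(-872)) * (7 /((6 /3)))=-1869 /153472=-0.01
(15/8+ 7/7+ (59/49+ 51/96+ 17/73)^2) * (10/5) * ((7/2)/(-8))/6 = -88423404497/89842335744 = -0.98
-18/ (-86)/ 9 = 1/ 43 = 0.02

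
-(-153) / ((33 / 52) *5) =2652 / 55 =48.22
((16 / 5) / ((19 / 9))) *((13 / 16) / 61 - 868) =-1524879 / 1159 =-1315.69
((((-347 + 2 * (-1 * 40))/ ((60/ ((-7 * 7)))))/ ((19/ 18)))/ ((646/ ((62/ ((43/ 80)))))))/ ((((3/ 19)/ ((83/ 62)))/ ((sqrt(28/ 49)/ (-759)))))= -1984696 * sqrt(7)/ 10541751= -0.50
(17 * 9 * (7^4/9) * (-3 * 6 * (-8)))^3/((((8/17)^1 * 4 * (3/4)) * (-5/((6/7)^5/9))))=-7393872250447183872/5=-1478774450089436774.40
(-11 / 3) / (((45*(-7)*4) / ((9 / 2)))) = 11 / 840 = 0.01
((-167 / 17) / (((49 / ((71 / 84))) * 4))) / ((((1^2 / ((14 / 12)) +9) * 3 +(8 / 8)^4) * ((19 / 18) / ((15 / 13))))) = -533565 / 352245712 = -0.00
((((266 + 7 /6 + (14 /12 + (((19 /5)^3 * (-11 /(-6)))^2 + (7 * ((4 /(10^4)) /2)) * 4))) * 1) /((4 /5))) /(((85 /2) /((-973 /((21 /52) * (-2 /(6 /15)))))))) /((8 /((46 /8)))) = 242861381443811 /2295000000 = 105821.95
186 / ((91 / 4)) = 8.18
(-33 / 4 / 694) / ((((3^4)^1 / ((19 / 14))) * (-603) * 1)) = 0.00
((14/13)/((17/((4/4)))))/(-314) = -7/34697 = -0.00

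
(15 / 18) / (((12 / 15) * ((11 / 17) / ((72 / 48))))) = 425 / 176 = 2.41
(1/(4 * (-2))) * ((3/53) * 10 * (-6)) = 45/106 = 0.42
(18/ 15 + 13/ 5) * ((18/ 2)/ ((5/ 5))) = 171/ 5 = 34.20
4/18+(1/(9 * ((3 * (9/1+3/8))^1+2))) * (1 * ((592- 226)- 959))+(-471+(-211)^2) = 44048.04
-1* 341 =-341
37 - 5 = 32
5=5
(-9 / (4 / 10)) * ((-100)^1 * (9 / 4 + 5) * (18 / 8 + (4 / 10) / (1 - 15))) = 2029275 / 56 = 36237.05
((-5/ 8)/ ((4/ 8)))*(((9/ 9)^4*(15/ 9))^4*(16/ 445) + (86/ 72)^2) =-982805/ 461376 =-2.13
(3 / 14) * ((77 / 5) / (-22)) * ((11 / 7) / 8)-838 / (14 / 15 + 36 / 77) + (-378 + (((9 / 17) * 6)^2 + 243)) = -189359614953 / 261857120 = -723.14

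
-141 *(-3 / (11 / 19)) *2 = 16074 / 11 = 1461.27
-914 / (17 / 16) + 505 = -6039 / 17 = -355.24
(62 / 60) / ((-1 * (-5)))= 31 / 150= 0.21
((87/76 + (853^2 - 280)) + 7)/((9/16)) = 221110492/171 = 1293043.81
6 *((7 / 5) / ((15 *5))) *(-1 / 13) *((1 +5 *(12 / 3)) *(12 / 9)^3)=-6272 / 14625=-0.43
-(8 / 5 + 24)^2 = -16384 / 25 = -655.36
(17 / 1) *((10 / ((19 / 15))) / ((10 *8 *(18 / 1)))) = 85 / 912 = 0.09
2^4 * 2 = 32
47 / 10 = 4.70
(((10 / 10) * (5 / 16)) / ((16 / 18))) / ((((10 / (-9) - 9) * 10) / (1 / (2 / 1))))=-81 / 46592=-0.00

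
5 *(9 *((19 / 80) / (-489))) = -57 / 2608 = -0.02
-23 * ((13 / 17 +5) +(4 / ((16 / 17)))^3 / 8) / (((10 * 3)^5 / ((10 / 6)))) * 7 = -0.00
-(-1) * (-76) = -76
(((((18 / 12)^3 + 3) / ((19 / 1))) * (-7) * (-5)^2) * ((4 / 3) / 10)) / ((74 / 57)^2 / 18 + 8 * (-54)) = 915705 / 50517496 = 0.02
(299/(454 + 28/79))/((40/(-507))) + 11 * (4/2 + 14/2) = 130164393/1435760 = 90.66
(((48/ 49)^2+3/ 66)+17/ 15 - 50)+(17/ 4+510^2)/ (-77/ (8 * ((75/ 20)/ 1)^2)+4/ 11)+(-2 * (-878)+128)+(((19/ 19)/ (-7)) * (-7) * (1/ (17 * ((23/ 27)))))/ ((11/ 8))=-397970455800776053/ 491964035640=-808942.17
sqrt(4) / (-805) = -2 / 805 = -0.00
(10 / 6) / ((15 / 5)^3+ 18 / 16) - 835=-112717 / 135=-834.94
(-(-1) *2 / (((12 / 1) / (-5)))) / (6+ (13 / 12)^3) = -0.11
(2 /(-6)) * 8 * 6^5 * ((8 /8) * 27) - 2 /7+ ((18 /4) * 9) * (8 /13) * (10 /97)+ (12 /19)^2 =-1784049893858 /3186547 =-559869.32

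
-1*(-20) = 20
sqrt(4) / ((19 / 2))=4 / 19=0.21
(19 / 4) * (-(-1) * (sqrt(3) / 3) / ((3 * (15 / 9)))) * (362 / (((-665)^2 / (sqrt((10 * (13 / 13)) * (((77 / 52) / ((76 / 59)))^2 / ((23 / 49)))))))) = 117469 * sqrt(690) / 1295268000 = 0.00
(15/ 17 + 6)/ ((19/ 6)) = 702/ 323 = 2.17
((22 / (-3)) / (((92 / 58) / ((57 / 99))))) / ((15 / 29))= -15979 / 3105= -5.15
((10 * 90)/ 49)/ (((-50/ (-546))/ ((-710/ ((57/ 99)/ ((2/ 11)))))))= -5981040/ 133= -44970.23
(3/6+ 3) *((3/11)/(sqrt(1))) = 0.95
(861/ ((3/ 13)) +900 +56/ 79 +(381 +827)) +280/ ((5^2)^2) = 57671549/ 9875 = 5840.16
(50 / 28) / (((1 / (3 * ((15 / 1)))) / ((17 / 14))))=19125 / 196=97.58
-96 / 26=-3.69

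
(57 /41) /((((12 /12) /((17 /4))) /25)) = 24225 /164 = 147.71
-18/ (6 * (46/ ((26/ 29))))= -39/ 667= -0.06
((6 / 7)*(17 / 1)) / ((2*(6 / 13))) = 221 / 14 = 15.79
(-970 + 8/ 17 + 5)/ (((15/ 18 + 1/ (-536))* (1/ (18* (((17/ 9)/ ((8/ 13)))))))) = -85690722/ 1337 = -64091.79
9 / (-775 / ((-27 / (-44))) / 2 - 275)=-243 / 24475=-0.01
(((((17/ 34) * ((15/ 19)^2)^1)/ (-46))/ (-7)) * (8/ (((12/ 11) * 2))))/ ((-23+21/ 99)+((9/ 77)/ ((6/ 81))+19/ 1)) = -0.00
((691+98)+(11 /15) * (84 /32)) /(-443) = -31637 /17720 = -1.79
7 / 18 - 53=-947 / 18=-52.61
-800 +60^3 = 215200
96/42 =16/7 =2.29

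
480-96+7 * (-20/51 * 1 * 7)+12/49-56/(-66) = 10057612/27489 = 365.88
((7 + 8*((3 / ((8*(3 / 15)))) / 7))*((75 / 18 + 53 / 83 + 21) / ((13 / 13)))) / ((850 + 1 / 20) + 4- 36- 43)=8224640 / 27018243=0.30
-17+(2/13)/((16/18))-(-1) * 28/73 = -16.44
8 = 8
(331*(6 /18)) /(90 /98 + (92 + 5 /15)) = 16219 /13708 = 1.18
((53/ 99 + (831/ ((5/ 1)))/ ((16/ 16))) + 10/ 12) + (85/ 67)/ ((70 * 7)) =272317567/ 1625085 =167.57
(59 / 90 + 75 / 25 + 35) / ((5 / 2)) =3479 / 225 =15.46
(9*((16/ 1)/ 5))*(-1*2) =-288/ 5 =-57.60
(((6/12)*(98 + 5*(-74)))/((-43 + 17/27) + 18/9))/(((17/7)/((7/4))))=1323/545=2.43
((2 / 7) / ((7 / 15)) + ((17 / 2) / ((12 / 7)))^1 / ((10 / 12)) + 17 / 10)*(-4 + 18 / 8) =-8097 / 560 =-14.46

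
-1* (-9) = 9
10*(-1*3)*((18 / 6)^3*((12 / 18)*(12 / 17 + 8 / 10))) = -13824 / 17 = -813.18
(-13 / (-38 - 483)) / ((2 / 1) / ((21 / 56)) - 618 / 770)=15015 / 2726393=0.01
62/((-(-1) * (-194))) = -31/97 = -0.32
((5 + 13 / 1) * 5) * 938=84420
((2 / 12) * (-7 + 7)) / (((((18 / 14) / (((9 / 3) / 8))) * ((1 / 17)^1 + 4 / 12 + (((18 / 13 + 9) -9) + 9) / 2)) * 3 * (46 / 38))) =0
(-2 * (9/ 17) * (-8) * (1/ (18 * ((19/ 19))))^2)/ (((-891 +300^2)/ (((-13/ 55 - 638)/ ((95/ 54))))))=-93608/ 879456325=-0.00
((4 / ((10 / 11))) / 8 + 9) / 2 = 4.78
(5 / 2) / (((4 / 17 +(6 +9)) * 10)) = 0.02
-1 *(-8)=8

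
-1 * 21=-21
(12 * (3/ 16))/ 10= 9/ 40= 0.22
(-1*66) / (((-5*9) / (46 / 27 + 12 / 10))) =8624 / 2025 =4.26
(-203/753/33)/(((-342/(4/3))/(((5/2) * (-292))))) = -296380/12747537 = -0.02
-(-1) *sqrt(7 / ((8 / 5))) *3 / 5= 3 *sqrt(70) / 20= 1.25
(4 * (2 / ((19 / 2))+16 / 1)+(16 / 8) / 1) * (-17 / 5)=-227.26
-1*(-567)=567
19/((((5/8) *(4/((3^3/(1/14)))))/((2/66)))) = 4788/55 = 87.05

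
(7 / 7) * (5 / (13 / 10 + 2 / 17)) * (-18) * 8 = -122400 / 241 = -507.88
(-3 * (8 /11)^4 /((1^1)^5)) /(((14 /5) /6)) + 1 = -81833 /102487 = -0.80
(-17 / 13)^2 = 289 / 169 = 1.71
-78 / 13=-6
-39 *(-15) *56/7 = 4680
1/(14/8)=4/7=0.57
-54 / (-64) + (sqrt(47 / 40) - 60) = -58.07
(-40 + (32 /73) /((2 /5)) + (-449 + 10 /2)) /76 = -8813 /1387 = -6.35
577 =577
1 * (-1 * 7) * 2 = -14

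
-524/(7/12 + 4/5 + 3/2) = -31440/173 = -181.73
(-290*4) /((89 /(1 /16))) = -145 /178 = -0.81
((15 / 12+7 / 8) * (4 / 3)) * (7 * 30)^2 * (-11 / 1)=-1374450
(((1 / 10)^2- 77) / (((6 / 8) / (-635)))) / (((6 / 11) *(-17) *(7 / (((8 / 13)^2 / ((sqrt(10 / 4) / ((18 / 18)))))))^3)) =-2819490578432 *sqrt(10) / 31663263688875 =-0.28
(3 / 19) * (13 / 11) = 39 / 209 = 0.19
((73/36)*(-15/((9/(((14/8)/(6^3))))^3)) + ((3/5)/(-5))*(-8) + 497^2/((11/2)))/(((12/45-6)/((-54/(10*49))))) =69685443259076618543/80722054722355200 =863.28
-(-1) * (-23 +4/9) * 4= -812/9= -90.22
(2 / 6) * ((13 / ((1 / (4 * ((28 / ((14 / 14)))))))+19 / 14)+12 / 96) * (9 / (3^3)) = 81619 / 504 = 161.94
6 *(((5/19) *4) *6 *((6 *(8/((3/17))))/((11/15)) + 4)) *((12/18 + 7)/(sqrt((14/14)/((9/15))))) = 4552896 *sqrt(15)/209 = 84369.81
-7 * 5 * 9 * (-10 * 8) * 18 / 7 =64800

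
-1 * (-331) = 331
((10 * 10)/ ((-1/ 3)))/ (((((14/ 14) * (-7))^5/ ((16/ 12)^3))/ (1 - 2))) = -6400/ 151263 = -0.04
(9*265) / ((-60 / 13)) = -2067 / 4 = -516.75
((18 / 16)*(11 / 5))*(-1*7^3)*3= -101871 / 40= -2546.78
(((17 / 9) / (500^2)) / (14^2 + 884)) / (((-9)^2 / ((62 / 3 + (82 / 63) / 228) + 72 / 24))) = 578051 / 282726612000000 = 0.00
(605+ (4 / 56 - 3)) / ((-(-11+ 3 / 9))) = 56.44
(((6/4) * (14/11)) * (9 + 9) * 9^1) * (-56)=-190512/11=-17319.27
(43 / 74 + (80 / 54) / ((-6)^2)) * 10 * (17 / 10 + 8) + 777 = 15057347 / 17982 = 837.36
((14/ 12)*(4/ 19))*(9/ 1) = 42/ 19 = 2.21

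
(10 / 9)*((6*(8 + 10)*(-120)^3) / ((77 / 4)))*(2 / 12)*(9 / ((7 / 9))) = -11197440000 / 539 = -20774471.24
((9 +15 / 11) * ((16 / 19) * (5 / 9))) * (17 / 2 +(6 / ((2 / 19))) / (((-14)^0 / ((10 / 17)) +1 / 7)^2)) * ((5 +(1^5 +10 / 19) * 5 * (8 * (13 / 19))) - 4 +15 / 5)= 5611.22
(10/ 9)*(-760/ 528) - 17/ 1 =-5524/ 297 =-18.60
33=33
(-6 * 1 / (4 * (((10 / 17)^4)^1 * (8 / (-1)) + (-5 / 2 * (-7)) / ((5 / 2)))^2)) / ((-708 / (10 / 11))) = 34878787205 / 661119671604964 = 0.00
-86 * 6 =-516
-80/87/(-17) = 80/1479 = 0.05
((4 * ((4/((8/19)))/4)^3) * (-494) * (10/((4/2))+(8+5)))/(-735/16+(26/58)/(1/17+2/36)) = 5158756785/454918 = 11339.97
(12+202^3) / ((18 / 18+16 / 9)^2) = 133527204 / 125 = 1068217.63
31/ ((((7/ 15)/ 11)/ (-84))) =-61380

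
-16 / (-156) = 4 / 39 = 0.10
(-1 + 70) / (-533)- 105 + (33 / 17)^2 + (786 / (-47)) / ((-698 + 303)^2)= -114495834953157 / 1129580277475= -101.36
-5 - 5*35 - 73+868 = 615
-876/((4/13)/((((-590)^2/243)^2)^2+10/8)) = -55736834114616796391982745/4649045868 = -11988875932212419.37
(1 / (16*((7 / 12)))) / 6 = 1 / 56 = 0.02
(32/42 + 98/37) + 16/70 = 14138/3885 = 3.64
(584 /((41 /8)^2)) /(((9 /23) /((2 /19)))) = 1719296 /287451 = 5.98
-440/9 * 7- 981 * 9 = -82541/9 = -9171.22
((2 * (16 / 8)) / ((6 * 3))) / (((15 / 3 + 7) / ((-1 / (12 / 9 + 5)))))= -1 / 342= -0.00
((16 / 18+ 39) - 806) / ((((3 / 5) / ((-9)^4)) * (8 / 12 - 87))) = 3590325 / 37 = 97035.81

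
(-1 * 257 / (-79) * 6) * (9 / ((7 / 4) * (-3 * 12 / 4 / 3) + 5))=-55512 / 79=-702.68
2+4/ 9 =22/ 9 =2.44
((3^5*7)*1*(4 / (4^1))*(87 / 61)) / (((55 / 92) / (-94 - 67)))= -2191983444 / 3355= -653348.27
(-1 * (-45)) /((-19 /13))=-585 /19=-30.79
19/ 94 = 0.20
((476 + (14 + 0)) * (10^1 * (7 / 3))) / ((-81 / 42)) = -480200 / 81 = -5928.40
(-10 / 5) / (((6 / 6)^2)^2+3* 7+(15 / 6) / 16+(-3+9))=-64 / 901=-0.07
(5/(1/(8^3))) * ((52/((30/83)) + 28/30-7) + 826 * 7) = 15154688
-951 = -951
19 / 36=0.53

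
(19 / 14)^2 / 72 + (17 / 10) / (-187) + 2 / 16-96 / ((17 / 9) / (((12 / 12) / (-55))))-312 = -4102692949 / 13194720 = -310.93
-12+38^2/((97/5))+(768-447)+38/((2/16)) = 66681/97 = 687.43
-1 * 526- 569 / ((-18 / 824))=229694 / 9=25521.56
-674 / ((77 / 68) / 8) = -4761.77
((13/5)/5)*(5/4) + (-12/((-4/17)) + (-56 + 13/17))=-1219/340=-3.59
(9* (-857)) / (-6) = 2571 / 2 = 1285.50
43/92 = 0.47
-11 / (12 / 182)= -166.83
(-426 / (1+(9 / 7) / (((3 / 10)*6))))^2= 247009 / 4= 61752.25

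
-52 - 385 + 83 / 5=-2102 / 5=-420.40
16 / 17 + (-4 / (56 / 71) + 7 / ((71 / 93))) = 85145 / 16898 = 5.04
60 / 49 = 1.22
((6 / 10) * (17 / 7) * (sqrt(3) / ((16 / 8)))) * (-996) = -25398 * sqrt(3) / 35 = -1256.88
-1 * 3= -3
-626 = -626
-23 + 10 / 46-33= -55.78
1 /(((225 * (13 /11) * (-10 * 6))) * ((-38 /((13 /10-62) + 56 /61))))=-401137 /4068090000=-0.00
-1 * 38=-38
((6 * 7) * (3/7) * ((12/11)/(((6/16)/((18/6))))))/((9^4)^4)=64/754934151013713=0.00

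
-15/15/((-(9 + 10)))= 1/19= 0.05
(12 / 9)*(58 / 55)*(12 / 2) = 464 / 55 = 8.44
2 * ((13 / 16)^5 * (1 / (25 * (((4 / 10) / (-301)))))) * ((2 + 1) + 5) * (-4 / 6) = 111759193 / 983040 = 113.69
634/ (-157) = -634/ 157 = -4.04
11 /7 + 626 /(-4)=-2169 /14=-154.93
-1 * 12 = -12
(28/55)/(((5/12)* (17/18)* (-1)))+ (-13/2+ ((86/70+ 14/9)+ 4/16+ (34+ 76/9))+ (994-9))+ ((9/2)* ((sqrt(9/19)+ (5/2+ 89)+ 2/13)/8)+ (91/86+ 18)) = 27* sqrt(19)/304+ 640000212297/585384800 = 1093.69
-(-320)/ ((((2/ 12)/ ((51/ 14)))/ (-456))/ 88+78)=392933376/ 95777509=4.10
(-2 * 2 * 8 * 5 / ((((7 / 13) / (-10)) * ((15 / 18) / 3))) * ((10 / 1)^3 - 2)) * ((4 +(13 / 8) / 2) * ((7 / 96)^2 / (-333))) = -17482465 / 21312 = -820.31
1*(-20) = -20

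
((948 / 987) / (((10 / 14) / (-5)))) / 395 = -4 / 235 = -0.02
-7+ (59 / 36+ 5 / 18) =-61 / 12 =-5.08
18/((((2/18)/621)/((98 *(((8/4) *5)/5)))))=19717992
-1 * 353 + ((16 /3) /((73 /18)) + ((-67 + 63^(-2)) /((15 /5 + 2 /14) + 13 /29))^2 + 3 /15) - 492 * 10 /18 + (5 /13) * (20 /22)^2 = -276.42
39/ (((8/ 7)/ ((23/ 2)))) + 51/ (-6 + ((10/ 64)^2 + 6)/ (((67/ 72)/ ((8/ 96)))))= 382723793/ 999024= 383.10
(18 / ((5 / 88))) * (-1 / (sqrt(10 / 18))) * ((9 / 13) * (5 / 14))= -21384 * sqrt(5) / 455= -105.09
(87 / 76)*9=783 / 76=10.30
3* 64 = 192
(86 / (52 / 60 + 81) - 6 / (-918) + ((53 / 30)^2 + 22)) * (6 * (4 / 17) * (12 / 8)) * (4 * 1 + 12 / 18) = 573819498 / 2218075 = 258.70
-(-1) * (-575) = -575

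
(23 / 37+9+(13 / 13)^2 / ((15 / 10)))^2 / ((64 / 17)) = 28.12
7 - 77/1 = -70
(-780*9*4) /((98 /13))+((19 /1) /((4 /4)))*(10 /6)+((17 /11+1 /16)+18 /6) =-95432063 /25872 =-3688.62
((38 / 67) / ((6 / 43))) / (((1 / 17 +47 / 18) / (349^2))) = 12423702 / 67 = 185428.39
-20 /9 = -2.22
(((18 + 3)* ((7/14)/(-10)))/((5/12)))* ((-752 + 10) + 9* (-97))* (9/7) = 26163/5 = 5232.60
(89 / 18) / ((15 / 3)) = 89 / 90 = 0.99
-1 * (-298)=298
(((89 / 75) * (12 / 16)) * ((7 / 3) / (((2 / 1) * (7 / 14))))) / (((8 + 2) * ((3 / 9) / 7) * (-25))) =-4361 / 25000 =-0.17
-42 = -42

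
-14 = -14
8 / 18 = 4 / 9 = 0.44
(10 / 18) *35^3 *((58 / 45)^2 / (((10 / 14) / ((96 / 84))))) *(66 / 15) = 203077952 / 729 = 278570.58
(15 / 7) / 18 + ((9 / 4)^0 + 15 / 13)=1241 / 546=2.27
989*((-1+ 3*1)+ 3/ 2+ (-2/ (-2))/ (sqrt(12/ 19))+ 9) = 989*sqrt(57)/ 6+ 24725/ 2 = 13606.96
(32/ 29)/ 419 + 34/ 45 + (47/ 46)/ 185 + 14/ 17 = 25111693217/ 15820966530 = 1.59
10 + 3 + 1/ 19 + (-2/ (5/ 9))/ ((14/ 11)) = 6799/ 665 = 10.22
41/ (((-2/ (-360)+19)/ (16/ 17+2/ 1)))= 369000/ 58157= 6.34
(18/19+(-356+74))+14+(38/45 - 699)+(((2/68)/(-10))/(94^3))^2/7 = -92138280503952632068949/95459489188018099200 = -965.21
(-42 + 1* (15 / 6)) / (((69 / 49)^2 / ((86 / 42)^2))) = -7157479 / 85698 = -83.52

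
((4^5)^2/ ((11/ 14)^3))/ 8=359661568/ 1331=270219.06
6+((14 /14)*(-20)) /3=-2 /3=-0.67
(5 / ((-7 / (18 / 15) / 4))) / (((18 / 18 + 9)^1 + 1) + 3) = -12 / 49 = -0.24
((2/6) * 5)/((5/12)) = 4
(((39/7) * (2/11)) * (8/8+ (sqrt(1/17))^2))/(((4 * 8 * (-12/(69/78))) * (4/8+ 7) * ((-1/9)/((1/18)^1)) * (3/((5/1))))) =23/83776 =0.00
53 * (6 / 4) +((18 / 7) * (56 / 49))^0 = 80.50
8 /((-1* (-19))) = 8 /19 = 0.42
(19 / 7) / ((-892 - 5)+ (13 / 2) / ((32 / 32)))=-38 / 12467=-0.00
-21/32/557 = -21/17824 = -0.00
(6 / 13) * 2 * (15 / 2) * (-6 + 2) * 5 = -1800 / 13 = -138.46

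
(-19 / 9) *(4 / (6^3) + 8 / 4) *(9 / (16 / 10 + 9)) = -10355 / 2862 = -3.62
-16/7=-2.29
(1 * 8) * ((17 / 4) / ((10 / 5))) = 17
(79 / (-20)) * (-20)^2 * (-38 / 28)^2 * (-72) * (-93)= -954816120 / 49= -19486043.27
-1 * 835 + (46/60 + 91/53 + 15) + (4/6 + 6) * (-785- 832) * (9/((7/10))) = -221673851/1590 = -139417.52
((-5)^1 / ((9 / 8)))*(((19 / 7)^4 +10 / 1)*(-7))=1999.75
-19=-19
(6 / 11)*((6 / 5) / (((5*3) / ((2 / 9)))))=8 / 825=0.01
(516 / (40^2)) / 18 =43 / 2400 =0.02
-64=-64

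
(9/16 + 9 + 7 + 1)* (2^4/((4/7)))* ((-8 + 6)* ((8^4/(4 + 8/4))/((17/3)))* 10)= -20142080/17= -1184828.24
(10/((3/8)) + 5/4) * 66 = 3685/2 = 1842.50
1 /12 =0.08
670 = 670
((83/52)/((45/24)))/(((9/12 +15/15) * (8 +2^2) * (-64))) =-83/131040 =-0.00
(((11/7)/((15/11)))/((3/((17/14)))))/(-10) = -2057/44100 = -0.05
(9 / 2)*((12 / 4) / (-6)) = -9 / 4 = -2.25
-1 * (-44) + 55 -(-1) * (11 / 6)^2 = 3685 / 36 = 102.36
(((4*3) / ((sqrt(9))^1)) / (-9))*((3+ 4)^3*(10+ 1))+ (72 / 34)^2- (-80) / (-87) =-126217156 / 75429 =-1673.32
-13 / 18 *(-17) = 221 / 18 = 12.28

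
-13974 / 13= -1074.92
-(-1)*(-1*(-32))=32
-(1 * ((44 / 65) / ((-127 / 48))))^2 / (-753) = 1486848 / 17104401275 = 0.00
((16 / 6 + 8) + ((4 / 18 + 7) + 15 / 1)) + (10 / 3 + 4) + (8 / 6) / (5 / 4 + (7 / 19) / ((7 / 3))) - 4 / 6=39004 / 963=40.50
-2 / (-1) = 2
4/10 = 2/5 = 0.40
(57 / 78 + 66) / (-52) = -1735 / 1352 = -1.28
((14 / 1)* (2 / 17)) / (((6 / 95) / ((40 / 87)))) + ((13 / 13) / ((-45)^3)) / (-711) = 382980150493 / 31941408375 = 11.99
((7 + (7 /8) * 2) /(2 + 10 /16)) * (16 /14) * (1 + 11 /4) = 100 /7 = 14.29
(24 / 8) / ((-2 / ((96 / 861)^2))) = -1536 / 82369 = -0.02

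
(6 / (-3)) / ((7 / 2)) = -4 / 7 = -0.57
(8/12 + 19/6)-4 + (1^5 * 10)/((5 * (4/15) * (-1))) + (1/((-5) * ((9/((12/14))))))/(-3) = -2413/315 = -7.66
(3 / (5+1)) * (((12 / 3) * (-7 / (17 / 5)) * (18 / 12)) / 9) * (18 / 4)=-3.09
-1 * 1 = -1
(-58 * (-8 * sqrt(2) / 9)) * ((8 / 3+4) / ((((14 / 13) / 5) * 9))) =301600 * sqrt(2) / 1701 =250.75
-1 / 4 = -0.25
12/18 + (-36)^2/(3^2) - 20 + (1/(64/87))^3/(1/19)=135576527/786432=172.39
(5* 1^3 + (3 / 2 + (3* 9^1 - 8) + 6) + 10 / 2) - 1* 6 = 61 / 2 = 30.50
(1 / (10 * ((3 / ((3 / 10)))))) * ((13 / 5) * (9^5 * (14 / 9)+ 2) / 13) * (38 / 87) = 872632 / 10875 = 80.24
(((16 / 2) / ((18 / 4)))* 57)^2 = 92416 / 9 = 10268.44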